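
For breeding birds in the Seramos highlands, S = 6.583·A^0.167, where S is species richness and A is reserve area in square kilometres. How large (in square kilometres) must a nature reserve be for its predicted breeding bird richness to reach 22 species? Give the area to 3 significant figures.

1370 square kilometres

22 = 6.583 × A^0.167  ⇒  A^0.167 = 22/6.583 = 3.342
ln A = ln(3.342) / 0.167 = 1.2066 / 0.167 = 7.2249
A = e^7.2249 ≈ 1373 square kilometres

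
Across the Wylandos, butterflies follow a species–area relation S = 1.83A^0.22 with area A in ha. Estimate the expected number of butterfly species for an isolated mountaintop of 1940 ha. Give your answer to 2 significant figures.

9.7

S = 1.83 × 1940^0.22
ln S = ln 1.83 + 0.22 × ln 1940 = 0.6043 + 0.22 × 7.5704 = 2.2698
S = e^2.2698 ≈ 9.678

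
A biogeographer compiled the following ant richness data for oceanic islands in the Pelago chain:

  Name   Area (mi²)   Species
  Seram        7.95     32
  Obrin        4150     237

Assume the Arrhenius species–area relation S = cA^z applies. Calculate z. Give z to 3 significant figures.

0.320

Taking logs: ln S = ln c + z ln A, so z = (ln S₂ − ln S₁)/(ln A₂ − ln A₁).
z = ln(237/32) / ln(4150/7.95) = ln(7.406) / ln(522) = 2.0023 / 6.2577 = 0.3200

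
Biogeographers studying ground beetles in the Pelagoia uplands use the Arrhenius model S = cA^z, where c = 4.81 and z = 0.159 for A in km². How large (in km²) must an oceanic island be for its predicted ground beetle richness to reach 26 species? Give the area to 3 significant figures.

40600 km²

26 = 4.81 × A^0.159  ⇒  A^0.159 = 26/4.81 = 5.405
ln A = ln(5.405) / 0.159 = 1.6874 / 0.159 = 10.6126
A = e^10.6126 ≈ 40643 km²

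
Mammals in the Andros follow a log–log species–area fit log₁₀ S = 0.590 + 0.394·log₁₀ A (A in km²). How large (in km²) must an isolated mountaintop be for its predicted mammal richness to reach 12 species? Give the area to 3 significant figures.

12 = 3.89 × A^0.394  ⇒  A^0.394 = 12/3.89 = 3.084
ln A = ln(3.084) / 0.394 = 1.1264 / 0.394 = 2.8588
A = e^2.8588 ≈ 17.44 km²

17.4 km²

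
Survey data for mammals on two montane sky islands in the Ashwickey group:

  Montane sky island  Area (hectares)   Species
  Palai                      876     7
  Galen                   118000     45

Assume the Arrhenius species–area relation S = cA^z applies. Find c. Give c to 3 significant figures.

0.535

z = ln(S₂/S₁) / ln(A₂/A₁) = ln(45/7) / ln(118000/876) = 1.8608 / 4.9031 = 0.3795
c = S₁ / A₁^z = 7 / 876^0.3795 = 7 / 13.08 = 0.5351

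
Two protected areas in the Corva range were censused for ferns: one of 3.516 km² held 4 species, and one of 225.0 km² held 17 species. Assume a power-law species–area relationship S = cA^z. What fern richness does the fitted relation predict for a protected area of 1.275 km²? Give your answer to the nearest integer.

3

z = ln(17/4) / ln(225/3.516) = 1.4469 / 4.1588 = 0.3479
c = 4 / 3.516^0.3479 = 4 / 1.549 = 2.583
S₃ = 2.583 × 1.275^0.3479 = 2.583 × 1.088 ≈ 2.811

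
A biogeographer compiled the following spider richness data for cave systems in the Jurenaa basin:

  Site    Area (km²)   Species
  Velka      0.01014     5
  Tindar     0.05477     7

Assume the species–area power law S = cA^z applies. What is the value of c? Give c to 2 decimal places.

12.50

z = ln(S₂/S₁) / ln(A₂/A₁) = ln(7/5) / ln(0.05477/0.01014) = 0.3365 / 1.6867 = 0.1995
c = S₁ / A₁^z = 5 / 0.01014^0.1995 = 5 / 0.4001 = 12.5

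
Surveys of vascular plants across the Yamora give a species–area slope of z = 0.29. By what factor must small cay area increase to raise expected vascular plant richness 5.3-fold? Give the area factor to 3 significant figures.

314

(A₂/A₁)^0.29 = 5.3, so A₂/A₁ = 5.3^(1/0.29) = 5.3^3.448
ln(A₂/A₁) = ln 5.3 / 0.29 = 1.6677 / 0.29 = 5.7507
A₂/A₁ = e^5.7507 ≈ 314.4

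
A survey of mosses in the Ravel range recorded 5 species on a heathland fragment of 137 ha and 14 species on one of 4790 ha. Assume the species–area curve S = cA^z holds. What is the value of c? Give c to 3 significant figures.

z = ln(S₂/S₁) / ln(A₂/A₁) = ln(14/5) / ln(4790/137) = 1.0296 / 3.5543 = 0.2897
c = S₁ / A₁^z = 5 / 137^0.2897 = 5 / 4.159 = 1.202

1.20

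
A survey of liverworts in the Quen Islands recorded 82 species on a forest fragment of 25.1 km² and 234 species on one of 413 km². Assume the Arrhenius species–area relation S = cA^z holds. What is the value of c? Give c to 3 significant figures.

z = ln(S₂/S₁) / ln(A₂/A₁) = ln(234/82) / ln(413/25.1) = 1.0486 / 2.8006 = 0.3744
c = S₁ / A₁^z = 82 / 25.1^0.3744 = 82 / 3.342 = 24.53

24.5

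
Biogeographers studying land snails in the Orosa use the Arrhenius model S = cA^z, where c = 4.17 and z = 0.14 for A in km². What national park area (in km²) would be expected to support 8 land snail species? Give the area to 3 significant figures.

8 = 4.17 × A^0.14  ⇒  A^0.14 = 8/4.17 = 1.918
ln A = ln(1.918) / 0.14 = 0.6515 / 0.14 = 4.6538
A = e^4.6538 ≈ 105 km²

105 km²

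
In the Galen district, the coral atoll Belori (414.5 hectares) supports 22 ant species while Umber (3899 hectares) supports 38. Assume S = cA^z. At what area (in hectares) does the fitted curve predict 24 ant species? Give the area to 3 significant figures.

z = ln(38/22) / ln(3899/414.5) = 0.5465 / 2.2414 = 0.2438
c = 22 / 414.5^0.2438 = 22 / 4.348 = 5.06
A = (24/5.06)^(1/0.2438) ⇒ ln A = ln(4.743)/0.2438 = 6.3839
A = e^6.3839 ≈ 592.2 hectares

592 hectares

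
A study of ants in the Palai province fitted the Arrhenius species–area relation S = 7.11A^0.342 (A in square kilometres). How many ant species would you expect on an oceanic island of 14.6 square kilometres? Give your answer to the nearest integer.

S = 7.11 × 14.6^0.342
ln S = ln 7.11 + 0.342 × ln 14.6 = 1.9615 + 0.342 × 2.6810 = 2.8784
S = e^2.8784 ≈ 17.79

18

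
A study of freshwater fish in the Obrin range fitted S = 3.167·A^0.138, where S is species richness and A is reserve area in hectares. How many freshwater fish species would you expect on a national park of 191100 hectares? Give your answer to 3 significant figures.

17.0

S = 3.167 × 191100^0.138
ln S = ln 3.167 + 0.138 × ln 191100 = 1.1528 + 0.138 × 12.1606 = 2.8309
S = e^2.8309 ≈ 16.96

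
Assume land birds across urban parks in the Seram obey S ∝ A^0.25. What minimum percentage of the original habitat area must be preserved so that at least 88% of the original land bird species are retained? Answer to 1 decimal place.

60.0%

Need (A_new/A_old)^0.25 = 0.88, so A_new/A_old = 0.88^(1/0.25) = 0.88^4
ln(A_new/A_old) = ln 0.88 / 0.25 = -0.1278 / 0.25 = -0.5113
A_new/A_old = e^-0.5113 ≈ 0.5997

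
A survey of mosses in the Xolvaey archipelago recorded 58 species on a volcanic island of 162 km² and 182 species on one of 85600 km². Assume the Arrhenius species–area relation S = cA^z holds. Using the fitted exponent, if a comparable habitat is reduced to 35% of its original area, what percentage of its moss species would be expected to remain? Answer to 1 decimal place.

82.6%

z = ln(182/58) / ln(85600/162) = 1.1436 / 6.2698 = 0.1824
S_new/S_old = (A_new/A_old)^z = 0.35^0.1824 = exp(0.1824 × -1.0498) = 0.8257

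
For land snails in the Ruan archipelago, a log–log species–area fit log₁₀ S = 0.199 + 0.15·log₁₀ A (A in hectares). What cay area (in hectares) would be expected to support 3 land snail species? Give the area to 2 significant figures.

3 = 1.581 × A^0.15  ⇒  A^0.15 = 3/1.581 = 1.897
ln A = ln(1.897) / 0.15 = 0.6404 / 0.15 = 4.2693
A = e^4.2693 ≈ 71.47 hectares

71 hectares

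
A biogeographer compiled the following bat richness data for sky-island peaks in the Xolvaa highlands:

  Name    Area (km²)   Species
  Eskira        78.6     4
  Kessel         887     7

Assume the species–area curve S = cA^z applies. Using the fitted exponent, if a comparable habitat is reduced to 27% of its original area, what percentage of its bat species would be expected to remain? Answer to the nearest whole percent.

z = ln(7/4) / ln(887/78.6) = 0.5596 / 2.4235 = 0.2309
S_new/S_old = (A_new/A_old)^z = 0.27^0.2309 = exp(0.2309 × -1.3093) = 0.7391

74%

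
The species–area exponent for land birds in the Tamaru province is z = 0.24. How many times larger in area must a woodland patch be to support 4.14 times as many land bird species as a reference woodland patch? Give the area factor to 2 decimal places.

(A₂/A₁)^0.24 = 4.14, so A₂/A₁ = 4.14^(1/0.24) = 4.14^4.167
ln(A₂/A₁) = ln 4.14 / 0.24 = 1.4207 / 0.24 = 5.9196
A₂/A₁ = e^5.9196 ≈ 372.3

372.25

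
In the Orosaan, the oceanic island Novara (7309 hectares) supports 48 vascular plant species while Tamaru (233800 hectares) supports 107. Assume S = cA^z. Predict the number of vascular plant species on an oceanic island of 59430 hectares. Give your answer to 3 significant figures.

z = ln(107/48) / ln(233800/7309) = 0.8016 / 3.4654 = 0.2313
c = 48 / 7309^0.2313 = 48 / 7.831 = 6.13
S₃ = 6.13 × 59430^0.2313 = 6.13 × 12.72 ≈ 77.94

77.9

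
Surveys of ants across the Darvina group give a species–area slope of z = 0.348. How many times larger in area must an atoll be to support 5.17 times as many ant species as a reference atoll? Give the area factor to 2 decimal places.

112.27

(A₂/A₁)^0.348 = 5.17, so A₂/A₁ = 5.17^(1/0.348) = 5.17^2.874
ln(A₂/A₁) = ln 5.17 / 0.348 = 1.6429 / 0.348 = 4.7209
A₂/A₁ = e^4.7209 ≈ 112.3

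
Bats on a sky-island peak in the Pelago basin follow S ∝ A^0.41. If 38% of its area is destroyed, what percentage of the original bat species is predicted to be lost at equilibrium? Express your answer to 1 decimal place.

S_new/S_old = (A_new/A_old)^z = 0.62^0.41
= exp(0.41 × ln 0.62) = exp(0.41 × -0.4780) = exp(-0.1960) ≈ 0.822
Fraction lost = 1 − 0.822 = 0.178

17.8%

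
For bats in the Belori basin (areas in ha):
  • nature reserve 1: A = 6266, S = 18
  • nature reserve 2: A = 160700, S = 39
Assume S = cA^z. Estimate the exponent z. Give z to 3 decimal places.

Taking logs: ln S = ln c + z ln A, so z = (ln S₂ − ln S₁)/(ln A₂ − ln A₁).
z = ln(39/18) / ln(160700/6266) = ln(2.167) / ln(25.65) = 0.7732 / 3.2444 = 0.2383

0.238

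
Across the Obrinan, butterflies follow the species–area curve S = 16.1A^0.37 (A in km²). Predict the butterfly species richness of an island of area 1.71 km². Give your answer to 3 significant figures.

S = 16.1 × 1.71^0.37 = 16.1 × 1.22 ≈ 19.64

19.6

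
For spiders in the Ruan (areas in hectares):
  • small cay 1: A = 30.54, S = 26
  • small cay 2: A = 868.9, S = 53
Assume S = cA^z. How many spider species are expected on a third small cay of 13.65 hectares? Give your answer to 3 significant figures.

z = ln(53/26) / ln(868.9/30.54) = 0.7122 / 3.3482 = 0.2127
c = 26 / 30.54^0.2127 = 26 / 2.069 = 12.56
S₃ = 12.56 × 13.65^0.2127 = 12.56 × 1.744 ≈ 21.91

21.9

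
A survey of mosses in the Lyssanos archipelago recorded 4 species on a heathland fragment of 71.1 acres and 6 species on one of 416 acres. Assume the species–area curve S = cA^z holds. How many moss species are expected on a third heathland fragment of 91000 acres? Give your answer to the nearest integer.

z = ln(6/4) / ln(416/71.1) = 0.4055 / 1.7666 = 0.2295
c = 4 / 71.1^0.2295 = 4 / 2.661 = 1.503
S₃ = 1.503 × 91000^0.2295 = 1.503 × 13.75 ≈ 20.66

21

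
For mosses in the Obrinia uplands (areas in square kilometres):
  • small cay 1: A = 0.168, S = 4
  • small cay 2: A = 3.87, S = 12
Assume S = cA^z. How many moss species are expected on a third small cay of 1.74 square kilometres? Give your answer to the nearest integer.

z = ln(12/4) / ln(3.87/0.168) = 1.0986 / 3.1370 = 0.3502
c = 4 / 0.168^0.3502 = 4 / 0.5354 = 7.471
S₃ = 7.471 × 1.74^0.3502 = 7.471 × 1.214 ≈ 9.07

9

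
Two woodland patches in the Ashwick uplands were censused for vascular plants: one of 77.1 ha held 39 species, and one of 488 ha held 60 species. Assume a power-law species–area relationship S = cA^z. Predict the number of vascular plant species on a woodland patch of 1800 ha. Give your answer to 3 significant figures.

z = ln(60/39) / ln(488/77.1) = 0.4308 / 1.8452 = 0.2335
c = 39 / 77.1^0.2335 = 39 / 2.758 = 14.14
S₃ = 14.14 × 1800^0.2335 = 14.14 × 5.754 ≈ 81.37

81.4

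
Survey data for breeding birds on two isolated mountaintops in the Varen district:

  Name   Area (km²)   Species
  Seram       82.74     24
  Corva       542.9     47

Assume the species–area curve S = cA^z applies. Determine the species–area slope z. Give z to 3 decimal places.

0.357

Taking logs: ln S = ln c + z ln A, so z = (ln S₂ − ln S₁)/(ln A₂ − ln A₁).
z = ln(47/24) / ln(542.9/82.74) = ln(1.958) / ln(6.562) = 0.6721 / 1.8812 = 0.3573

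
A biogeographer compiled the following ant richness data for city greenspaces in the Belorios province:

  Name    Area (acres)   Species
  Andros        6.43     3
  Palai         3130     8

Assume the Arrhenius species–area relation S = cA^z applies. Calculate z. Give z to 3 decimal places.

Taking logs: ln S = ln c + z ln A, so z = (ln S₂ − ln S₁)/(ln A₂ − ln A₁).
z = ln(8/3) / ln(3130/6.43) = ln(2.667) / ln(486.8) = 0.9808 / 6.1878 = 0.1585

0.159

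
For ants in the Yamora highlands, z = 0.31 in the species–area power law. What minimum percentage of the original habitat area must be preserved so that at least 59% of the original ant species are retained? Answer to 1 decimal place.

Need (A_new/A_old)^0.31 = 0.59, so A_new/A_old = 0.59^(1/0.31) = 0.59^3.226
ln(A_new/A_old) = ln 0.59 / 0.31 = -0.5276 / 0.31 = -1.7020
A_new/A_old = e^-1.7020 ≈ 0.1823

18.2%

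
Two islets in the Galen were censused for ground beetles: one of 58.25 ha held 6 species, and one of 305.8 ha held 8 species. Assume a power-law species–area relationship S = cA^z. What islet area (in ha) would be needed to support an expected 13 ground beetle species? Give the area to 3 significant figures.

5020 ha

z = ln(8/6) / ln(305.8/58.25) = 0.2877 / 1.6582 = 0.1735
c = 6 / 58.25^0.1735 = 6 / 2.024 = 2.964
A = (13/2.964)^(1/0.1735) ⇒ ln A = ln(4.386)/0.1735 = 8.5214
A = e^8.5214 ≈ 5021 ha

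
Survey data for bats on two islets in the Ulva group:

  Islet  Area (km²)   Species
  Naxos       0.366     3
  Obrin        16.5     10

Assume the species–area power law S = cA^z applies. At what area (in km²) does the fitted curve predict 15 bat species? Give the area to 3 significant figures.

59.5 km²

z = ln(10/3) / ln(16.5/0.366) = 1.2040 / 3.8085 = 0.3161
c = 3 / 0.366^0.3161 = 3 / 0.7278 = 4.122
A = (15/4.122)^(1/0.3161) ⇒ ln A = ln(3.639)/0.3161 = 4.0860
A = e^4.0860 ≈ 59.5 km²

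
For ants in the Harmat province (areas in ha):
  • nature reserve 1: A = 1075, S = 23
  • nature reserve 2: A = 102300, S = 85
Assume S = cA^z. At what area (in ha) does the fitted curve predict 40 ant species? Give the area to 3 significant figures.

7400 ha

z = ln(85/23) / ln(102300/1075) = 1.3072 / 4.5556 = 0.2869
c = 23 / 1075^0.2869 = 23 / 7.41 = 3.104
A = (40/3.104)^(1/0.2869) ⇒ ln A = ln(12.89)/0.2869 = 8.9087
A = e^8.9087 ≈ 7396 ha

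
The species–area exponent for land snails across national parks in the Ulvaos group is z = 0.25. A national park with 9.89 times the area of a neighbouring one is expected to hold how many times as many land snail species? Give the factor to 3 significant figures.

S₂/S₁ = (A₂/A₁)^z = 9.89^0.25
ln(S₂/S₁) = 0.25 × ln 9.89 = 0.25 × 2.2915 = 0.5729
S₂/S₁ = e^0.5729 ≈ 1.773

1.77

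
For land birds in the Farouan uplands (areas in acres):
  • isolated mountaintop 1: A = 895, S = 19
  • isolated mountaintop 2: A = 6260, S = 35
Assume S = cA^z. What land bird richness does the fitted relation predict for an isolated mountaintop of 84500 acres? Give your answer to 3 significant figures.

79.3

z = ln(35/19) / ln(6260/895) = 0.6109 / 1.9451 = 0.3141
c = 19 / 895^0.3141 = 19 / 8.455 = 2.247
S₃ = 2.247 × 84500^0.3141 = 2.247 × 35.27 ≈ 79.26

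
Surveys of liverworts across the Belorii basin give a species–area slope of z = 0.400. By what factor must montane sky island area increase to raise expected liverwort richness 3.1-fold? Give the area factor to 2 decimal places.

(A₂/A₁)^0.4 = 3.1, so A₂/A₁ = 3.1^(1/0.4) = 3.1^2.5
ln(A₂/A₁) = ln 3.1 / 0.4 = 1.1314 / 0.4 = 2.8285
A₂/A₁ = e^2.8285 ≈ 16.92

16.92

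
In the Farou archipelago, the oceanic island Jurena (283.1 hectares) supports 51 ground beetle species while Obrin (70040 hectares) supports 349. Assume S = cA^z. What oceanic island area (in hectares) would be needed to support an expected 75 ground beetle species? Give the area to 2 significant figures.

z = ln(349/51) / ln(70040/283.1) = 1.9232 / 5.5110 = 0.3490
c = 51 / 283.1^0.3490 = 51 / 7.173 = 7.11
A = (75/7.11)^(1/0.3490) ⇒ ln A = ln(10.55)/0.3490 = 6.7509
A = e^6.7509 ≈ 854.8 hectares

850 hectares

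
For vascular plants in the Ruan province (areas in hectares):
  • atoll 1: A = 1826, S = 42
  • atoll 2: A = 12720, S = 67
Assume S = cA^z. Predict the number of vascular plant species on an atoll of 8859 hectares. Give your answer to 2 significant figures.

z = ln(67/42) / ln(12720/1826) = 0.4670 / 1.9410 = 0.2406
c = 42 / 1826^0.2406 = 42 / 6.092 = 6.895
S₃ = 6.895 × 8859^0.2406 = 6.895 × 8.907 ≈ 61.42

61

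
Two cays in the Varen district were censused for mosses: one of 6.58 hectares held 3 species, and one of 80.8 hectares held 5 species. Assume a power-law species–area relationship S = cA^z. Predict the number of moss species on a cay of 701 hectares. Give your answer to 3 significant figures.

z = ln(5/3) / ln(80.8/6.58) = 0.5108 / 2.5079 = 0.2037
c = 3 / 6.58^0.2037 = 3 / 1.468 = 2.044
S₃ = 2.044 × 701^0.2037 = 2.044 × 3.799 ≈ 7.764

7.76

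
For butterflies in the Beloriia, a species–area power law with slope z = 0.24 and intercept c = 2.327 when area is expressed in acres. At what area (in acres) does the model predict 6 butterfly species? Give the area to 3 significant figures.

6 = 2.327 × A^0.24  ⇒  A^0.24 = 6/2.327 = 2.578
ln A = ln(2.578) / 0.24 = 0.9472 / 0.24 = 3.9466
A = e^3.9466 ≈ 51.76 acres

51.8 acres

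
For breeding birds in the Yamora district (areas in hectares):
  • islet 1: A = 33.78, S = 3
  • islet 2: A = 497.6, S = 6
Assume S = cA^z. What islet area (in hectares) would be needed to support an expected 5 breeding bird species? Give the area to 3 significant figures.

245 hectares

z = ln(6/3) / ln(497.6/33.78) = 0.6931 / 2.6899 = 0.2577
c = 3 / 33.78^0.2577 = 3 / 2.477 = 1.211
A = (5/1.211)^(1/0.2577) ⇒ ln A = ln(4.128)/0.2577 = 5.5023
A = e^5.5023 ≈ 245.2 hectares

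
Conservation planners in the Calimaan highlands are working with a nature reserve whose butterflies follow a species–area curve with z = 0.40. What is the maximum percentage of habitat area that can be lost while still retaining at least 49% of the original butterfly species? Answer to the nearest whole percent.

83%

Need (A_new/A_old)^0.4 = 0.49, so A_new/A_old = 0.49^(1/0.4) = 0.49^2.5
ln(A_new/A_old) = ln 0.49 / 0.4 = -0.7133 / 0.4 = -1.7834
A_new/A_old = e^-1.7834 ≈ 0.1681
Fraction that can be lost = 1 − 0.1681 = 0.8319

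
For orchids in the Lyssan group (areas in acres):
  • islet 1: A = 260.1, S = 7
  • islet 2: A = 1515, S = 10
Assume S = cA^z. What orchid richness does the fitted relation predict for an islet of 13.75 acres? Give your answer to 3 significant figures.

3.86

z = ln(10/7) / ln(1515/260.1) = 0.3567 / 1.7621 = 0.2024
c = 7 / 260.1^0.2024 = 7 / 3.082 = 2.271
S₃ = 2.271 × 13.75^0.2024 = 2.271 × 1.7 ≈ 3.861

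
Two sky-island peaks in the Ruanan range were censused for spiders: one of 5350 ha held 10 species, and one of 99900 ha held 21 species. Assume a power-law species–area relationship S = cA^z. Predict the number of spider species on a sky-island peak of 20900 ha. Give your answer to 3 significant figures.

14.1

z = ln(21/10) / ln(99900/5350) = 0.7419 / 2.9271 = 0.2535
c = 10 / 5350^0.2535 = 10 / 8.811 = 1.135
S₃ = 1.135 × 20900^0.2535 = 1.135 × 12.45 ≈ 14.13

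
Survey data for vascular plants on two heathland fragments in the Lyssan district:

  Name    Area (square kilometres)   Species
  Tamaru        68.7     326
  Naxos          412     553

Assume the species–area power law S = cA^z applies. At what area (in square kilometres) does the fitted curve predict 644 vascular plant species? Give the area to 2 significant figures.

z = ln(553/326) / ln(412/68.7) = 0.5285 / 1.7913 = 0.2950
c = 326 / 68.7^0.2950 = 326 / 3.483 = 93.6
A = (644/93.6)^(1/0.2950) ⇒ ln A = ln(6.88)/0.2950 = 6.5374
A = e^6.5374 ≈ 690.5 square kilometres

690 square kilometres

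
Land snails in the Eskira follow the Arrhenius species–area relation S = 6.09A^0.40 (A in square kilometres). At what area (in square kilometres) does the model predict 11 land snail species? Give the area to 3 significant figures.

4.38 square kilometres

11 = 6.09 × A^0.4  ⇒  A^0.4 = 11/6.09 = 1.806
ln A = ln(1.806) / 0.4 = 0.5912 / 0.4 = 1.4781
A = e^1.4781 ≈ 4.385 square kilometres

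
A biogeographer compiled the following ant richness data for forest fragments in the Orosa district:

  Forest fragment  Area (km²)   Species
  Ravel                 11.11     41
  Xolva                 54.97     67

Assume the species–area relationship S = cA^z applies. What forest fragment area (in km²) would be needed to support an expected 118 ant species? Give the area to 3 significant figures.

347 km²

z = ln(67/41) / ln(54.97/11.11) = 0.4911 / 1.5989 = 0.3072
c = 41 / 11.11^0.3072 = 41 / 2.095 = 19.57
A = (118/19.57)^(1/0.3072) ⇒ ln A = ln(6.03)/0.3072 = 5.8495
A = e^5.8495 ≈ 347.1 km²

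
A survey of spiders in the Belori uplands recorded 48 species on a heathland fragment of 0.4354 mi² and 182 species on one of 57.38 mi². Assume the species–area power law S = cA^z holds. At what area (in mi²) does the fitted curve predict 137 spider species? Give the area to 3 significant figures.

20.3 mi²

z = ln(182/48) / ln(57.38/0.4354) = 1.3328 / 4.8812 = 0.2730
c = 48 / 0.4354^0.2730 = 48 / 0.7969 = 60.23
A = (137/60.23)^(1/0.2730) ⇒ ln A = ln(2.274)/0.2730 = 3.0095
A = e^3.0095 ≈ 20.28 mi²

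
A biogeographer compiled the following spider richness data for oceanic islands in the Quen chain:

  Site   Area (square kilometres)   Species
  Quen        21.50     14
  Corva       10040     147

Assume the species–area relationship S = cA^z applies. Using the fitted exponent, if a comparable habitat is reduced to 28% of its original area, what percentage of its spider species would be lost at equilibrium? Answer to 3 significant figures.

38.6%

z = ln(147/14) / ln(10040/21.5) = 2.3514 / 6.1463 = 0.3826
S_new/S_old = (A_new/A_old)^z = 0.28^0.3826 = exp(0.3826 × -1.2730) = 0.6145
Fraction lost = 1 − 0.6145 = 0.3855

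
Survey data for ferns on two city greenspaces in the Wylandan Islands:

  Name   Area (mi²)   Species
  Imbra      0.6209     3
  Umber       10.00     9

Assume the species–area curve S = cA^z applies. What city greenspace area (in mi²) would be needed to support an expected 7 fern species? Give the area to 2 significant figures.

5.3 mi²

z = ln(9/3) / ln(10/0.6209) = 1.0986 / 2.7792 = 0.3953
c = 3 / 0.6209^0.3953 = 3 / 0.8283 = 3.622
A = (7/3.622)^(1/0.3953) ⇒ ln A = ln(1.933)/0.3953 = 1.6668
A = e^1.6668 ≈ 5.295 mi²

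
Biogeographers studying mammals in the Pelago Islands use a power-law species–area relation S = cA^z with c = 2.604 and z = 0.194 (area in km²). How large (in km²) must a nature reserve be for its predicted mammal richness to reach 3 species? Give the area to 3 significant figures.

2.07 km²

3 = 2.604 × A^0.194  ⇒  A^0.194 = 3/2.604 = 1.152
ln A = ln(1.152) / 0.194 = 0.1416 / 0.194 = 0.7297
A = e^0.7297 ≈ 2.074 km²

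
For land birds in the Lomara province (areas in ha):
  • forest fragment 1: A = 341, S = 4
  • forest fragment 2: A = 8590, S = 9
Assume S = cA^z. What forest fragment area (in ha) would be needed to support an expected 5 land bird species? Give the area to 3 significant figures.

z = ln(9/4) / ln(8590/341) = 0.8109 / 3.2265 = 0.2513
c = 4 / 341^0.2513 = 4 / 4.331 = 0.9236
A = (5/0.9236)^(1/0.2513) ⇒ ln A = ln(5.414)/0.2513 = 6.7197
A = e^6.7197 ≈ 828.6 ha

829 ha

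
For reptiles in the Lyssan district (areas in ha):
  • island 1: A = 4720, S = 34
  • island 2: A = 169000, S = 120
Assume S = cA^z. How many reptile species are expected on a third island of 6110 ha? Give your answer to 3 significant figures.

z = ln(120/34) / ln(169000/4720) = 1.2611 / 3.5781 = 0.3525
c = 34 / 4720^0.3525 = 34 / 19.72 = 1.724
S₃ = 1.724 × 6110^0.3525 = 1.724 × 21.6 ≈ 37.24

37.2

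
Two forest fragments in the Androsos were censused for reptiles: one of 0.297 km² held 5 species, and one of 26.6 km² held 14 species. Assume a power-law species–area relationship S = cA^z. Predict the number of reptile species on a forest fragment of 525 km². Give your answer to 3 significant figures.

z = ln(14/5) / ln(26.6/0.297) = 1.0296 / 4.4949 = 0.2291
c = 5 / 0.297^0.2291 = 5 / 0.7572 = 6.603
S₃ = 6.603 × 525^0.2291 = 6.603 × 4.198 ≈ 27.72

27.7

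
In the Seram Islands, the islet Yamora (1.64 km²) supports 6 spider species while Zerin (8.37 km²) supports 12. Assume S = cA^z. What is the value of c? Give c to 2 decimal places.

4.86

z = ln(S₂/S₁) / ln(A₂/A₁) = ln(12/6) / ln(8.37/1.64) = 0.6931 / 1.6300 = 0.4253
c = S₁ / A₁^z = 6 / 1.64^0.4253 = 6 / 1.234 = 4.862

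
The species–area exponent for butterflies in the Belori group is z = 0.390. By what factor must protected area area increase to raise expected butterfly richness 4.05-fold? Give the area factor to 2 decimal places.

(A₂/A₁)^0.39 = 4.05, so A₂/A₁ = 4.05^(1/0.39) = 4.05^2.564
ln(A₂/A₁) = ln 4.05 / 0.39 = 1.3987 / 0.39 = 3.5865
A₂/A₁ = e^3.5865 ≈ 36.11

36.11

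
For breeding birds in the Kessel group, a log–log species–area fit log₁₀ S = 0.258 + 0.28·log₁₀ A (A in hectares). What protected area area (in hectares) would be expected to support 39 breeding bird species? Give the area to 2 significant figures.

58000 hectares

39 = 1.811 × A^0.28  ⇒  A^0.28 = 39/1.811 = 21.53
ln A = ln(21.53) / 0.28 = 3.0695 / 0.28 = 10.9625
A = e^10.9625 ≈ 57669 hectares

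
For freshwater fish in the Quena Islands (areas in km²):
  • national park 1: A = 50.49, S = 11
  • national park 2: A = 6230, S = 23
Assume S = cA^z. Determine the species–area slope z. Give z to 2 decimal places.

0.15

Taking logs: ln S = ln c + z ln A, so z = (ln S₂ − ln S₁)/(ln A₂ − ln A₁).
z = ln(23/11) / ln(6230/50.49) = ln(2.091) / ln(123.4) = 0.7376 / 4.8154 = 0.1532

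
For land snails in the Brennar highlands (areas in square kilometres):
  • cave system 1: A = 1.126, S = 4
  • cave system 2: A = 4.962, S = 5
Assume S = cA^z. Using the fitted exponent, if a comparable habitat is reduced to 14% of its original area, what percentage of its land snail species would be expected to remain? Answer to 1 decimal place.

74.4%

z = ln(5/4) / ln(4.962/1.126) = 0.2231 / 1.4831 = 0.1505
S_new/S_old = (A_new/A_old)^z = 0.14^0.1505 = exp(0.1505 × -1.9661) = 0.7439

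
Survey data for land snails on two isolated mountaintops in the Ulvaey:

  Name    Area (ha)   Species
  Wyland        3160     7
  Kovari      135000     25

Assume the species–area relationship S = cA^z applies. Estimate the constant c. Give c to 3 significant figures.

z = ln(S₂/S₁) / ln(A₂/A₁) = ln(25/7) / ln(135000/3160) = 1.2730 / 3.7547 = 0.3390
c = S₁ / A₁^z = 7 / 3160^0.3390 = 7 / 15.36 = 0.4556

0.456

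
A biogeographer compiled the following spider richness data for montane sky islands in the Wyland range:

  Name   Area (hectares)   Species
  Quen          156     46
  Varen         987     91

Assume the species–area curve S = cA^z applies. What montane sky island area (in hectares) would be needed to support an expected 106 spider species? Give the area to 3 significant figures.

1490 hectares

z = ln(91/46) / ln(987/156) = 0.6822 / 1.8448 = 0.3698
c = 46 / 156^0.3698 = 46 / 6.472 = 7.108
A = (106/7.108)^(1/0.3698) ⇒ ln A = ln(14.91)/0.3698 = 7.3073
A = e^7.3073 ≈ 1491 hectares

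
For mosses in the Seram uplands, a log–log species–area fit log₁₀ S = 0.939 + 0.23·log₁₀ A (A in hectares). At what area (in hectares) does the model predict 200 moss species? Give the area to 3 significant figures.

835000 hectares

200 = 8.69 × A^0.23  ⇒  A^0.23 = 200/8.69 = 23.02
ln A = ln(23.02) / 0.23 = 3.1362 / 0.23 = 13.6356
A = e^13.6356 ≈ 835352 hectares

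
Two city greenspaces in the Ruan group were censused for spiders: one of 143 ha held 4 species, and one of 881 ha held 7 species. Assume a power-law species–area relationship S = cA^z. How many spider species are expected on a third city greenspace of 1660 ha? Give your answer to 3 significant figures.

8.51

z = ln(7/4) / ln(881/143) = 0.5596 / 1.8182 = 0.3078
c = 4 / 143^0.3078 = 4 / 4.607 = 0.8683
S₃ = 0.8683 × 1660^0.3078 = 0.8683 × 9.797 ≈ 8.507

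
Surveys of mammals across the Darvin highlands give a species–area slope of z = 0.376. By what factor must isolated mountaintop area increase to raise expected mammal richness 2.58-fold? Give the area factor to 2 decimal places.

12.44

(A₂/A₁)^0.376 = 2.58, so A₂/A₁ = 2.58^(1/0.376) = 2.58^2.66
ln(A₂/A₁) = ln 2.58 / 0.376 = 0.9478 / 0.376 = 2.5207
A₂/A₁ = e^2.5207 ≈ 12.44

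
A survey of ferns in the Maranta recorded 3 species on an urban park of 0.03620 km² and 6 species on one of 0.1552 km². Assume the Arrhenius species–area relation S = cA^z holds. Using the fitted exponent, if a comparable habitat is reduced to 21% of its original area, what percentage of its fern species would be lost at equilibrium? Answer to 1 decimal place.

52.4%

z = ln(6/3) / ln(0.1552/0.0362) = 0.6931 / 1.4557 = 0.4762
S_new/S_old = (A_new/A_old)^z = 0.21^0.4762 = exp(0.4762 × -1.5606) = 0.4756
Fraction lost = 1 − 0.4756 = 0.5244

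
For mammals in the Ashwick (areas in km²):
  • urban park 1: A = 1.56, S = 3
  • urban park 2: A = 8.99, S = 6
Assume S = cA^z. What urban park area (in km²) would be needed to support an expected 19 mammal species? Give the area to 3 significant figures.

z = ln(6/3) / ln(8.99/1.56) = 0.6931 / 1.7514 = 0.3958
c = 3 / 1.56^0.3958 = 3 / 1.192 = 2.516
A = (19/2.516)^(1/0.3958) ⇒ ln A = ln(7.552)/0.3958 = 5.1087
A = e^5.1087 ≈ 165.5 km²

165 km²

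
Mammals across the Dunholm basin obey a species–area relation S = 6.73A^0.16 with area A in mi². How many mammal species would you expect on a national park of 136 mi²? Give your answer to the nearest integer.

S = 6.73 × 136^0.16
ln S = ln 6.73 + 0.16 × ln 136 = 1.9066 + 0.16 × 4.9127 = 2.6926
S = e^2.6926 ≈ 14.77

15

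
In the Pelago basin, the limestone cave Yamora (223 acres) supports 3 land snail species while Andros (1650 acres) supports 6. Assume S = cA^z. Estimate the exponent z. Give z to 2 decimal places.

Taking logs: ln S = ln c + z ln A, so z = (ln S₂ − ln S₁)/(ln A₂ − ln A₁).
z = ln(6/3) / ln(1650/223) = ln(2) / ln(7.399) = 0.6931 / 2.0014 = 0.3463

0.35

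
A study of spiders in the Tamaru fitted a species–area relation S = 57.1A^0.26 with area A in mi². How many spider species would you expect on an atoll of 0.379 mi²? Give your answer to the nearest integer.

44 species

S = 57.1 × 0.379^0.26
ln S = ln 57.1 + 0.26 × ln 0.379 = 4.0448 + 0.26 × -0.9702 = 3.7925
S = e^3.7925 ≈ 44.37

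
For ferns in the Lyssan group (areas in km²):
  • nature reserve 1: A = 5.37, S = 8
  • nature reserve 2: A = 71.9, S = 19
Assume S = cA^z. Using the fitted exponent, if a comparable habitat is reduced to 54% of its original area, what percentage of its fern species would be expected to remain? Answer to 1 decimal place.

z = ln(19/8) / ln(71.9/5.37) = 0.8650 / 2.5944 = 0.3334
S_new/S_old = (A_new/A_old)^z = 0.54^0.3334 = exp(0.3334 × -0.6162) = 0.8143

81.4%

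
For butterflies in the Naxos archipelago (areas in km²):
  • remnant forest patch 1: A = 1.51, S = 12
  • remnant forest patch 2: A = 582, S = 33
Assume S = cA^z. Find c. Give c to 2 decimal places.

z = ln(S₂/S₁) / ln(A₂/A₁) = ln(33/12) / ln(582/1.51) = 1.0116 / 5.9544 = 0.1699
c = S₁ / A₁^z = 12 / 1.51^0.1699 = 12 / 1.073 = 11.19

11.19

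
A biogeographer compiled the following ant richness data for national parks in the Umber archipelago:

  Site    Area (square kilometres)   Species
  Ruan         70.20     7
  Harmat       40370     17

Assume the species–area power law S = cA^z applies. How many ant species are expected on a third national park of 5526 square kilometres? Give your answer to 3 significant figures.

z = ln(17/7) / ln(40370/70.2) = 0.8873 / 6.3545 = 0.1396
c = 7 / 70.2^0.1396 = 7 / 1.811 = 3.866
S₃ = 3.866 × 5526^0.1396 = 3.866 × 3.331 ≈ 12.88

12.9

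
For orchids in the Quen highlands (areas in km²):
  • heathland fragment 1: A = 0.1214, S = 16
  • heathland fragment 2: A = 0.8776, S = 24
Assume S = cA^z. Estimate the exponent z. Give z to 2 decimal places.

Taking logs: ln S = ln c + z ln A, so z = (ln S₂ − ln S₁)/(ln A₂ − ln A₁).
z = ln(24/16) / ln(0.8776/0.1214) = ln(1.5) / ln(7.229) = 0.4055 / 1.9781 = 0.2050

0.20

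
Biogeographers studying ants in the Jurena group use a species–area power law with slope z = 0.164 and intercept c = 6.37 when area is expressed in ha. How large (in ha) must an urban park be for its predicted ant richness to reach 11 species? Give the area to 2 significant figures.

28 ha

11 = 6.37 × A^0.164  ⇒  A^0.164 = 11/6.37 = 1.727
ln A = ln(1.727) / 0.164 = 0.5463 / 0.164 = 3.3311
A = e^3.3311 ≈ 27.97 ha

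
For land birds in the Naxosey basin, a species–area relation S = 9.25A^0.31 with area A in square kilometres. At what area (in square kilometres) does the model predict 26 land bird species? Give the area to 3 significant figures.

26 = 9.25 × A^0.31  ⇒  A^0.31 = 26/9.25 = 2.811
ln A = ln(2.811) / 0.31 = 1.0335 / 0.31 = 3.3338
A = e^3.3338 ≈ 28.04 square kilometres

28.0 square kilometres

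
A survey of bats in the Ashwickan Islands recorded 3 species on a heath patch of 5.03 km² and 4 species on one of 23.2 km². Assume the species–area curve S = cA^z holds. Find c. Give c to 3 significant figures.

z = ln(S₂/S₁) / ln(A₂/A₁) = ln(4/3) / ln(23.2/5.03) = 0.2877 / 1.5287 = 0.1882
c = S₁ / A₁^z = 3 / 5.03^0.1882 = 3 / 1.355 = 2.214

2.21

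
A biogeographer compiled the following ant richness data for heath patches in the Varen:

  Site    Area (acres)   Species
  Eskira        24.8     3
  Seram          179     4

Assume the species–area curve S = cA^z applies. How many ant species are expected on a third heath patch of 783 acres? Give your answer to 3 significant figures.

z = ln(4/3) / ln(179/24.8) = 0.2877 / 1.9765 = 0.1455
c = 3 / 24.8^0.1455 = 3 / 1.596 = 1.88
S₃ = 1.88 × 783^0.1455 = 1.88 × 2.637 ≈ 4.958

4.96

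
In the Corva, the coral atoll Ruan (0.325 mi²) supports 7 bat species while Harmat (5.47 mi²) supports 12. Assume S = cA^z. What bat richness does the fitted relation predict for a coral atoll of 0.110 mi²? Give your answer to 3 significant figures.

5.69

z = ln(12/7) / ln(5.47/0.325) = 0.5390 / 2.8232 = 0.1909
c = 7 / 0.325^0.1909 = 7 / 0.8069 = 8.675
S₃ = 8.675 × 0.11^0.1909 = 8.675 × 0.6561 ≈ 5.692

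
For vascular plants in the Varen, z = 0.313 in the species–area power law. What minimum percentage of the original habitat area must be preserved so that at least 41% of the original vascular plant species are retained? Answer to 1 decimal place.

5.8%

Need (A_new/A_old)^0.313 = 0.41, so A_new/A_old = 0.41^(1/0.313) = 0.41^3.195
ln(A_new/A_old) = ln 0.41 / 0.313 = -0.8916 / 0.313 = -2.8486
A_new/A_old = e^-2.8486 ≈ 0.05793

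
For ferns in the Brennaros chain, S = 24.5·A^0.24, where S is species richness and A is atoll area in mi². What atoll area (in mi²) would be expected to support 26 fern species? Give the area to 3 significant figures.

1.28 mi²

26 = 24.5 × A^0.24  ⇒  A^0.24 = 26/24.5 = 1.061
ln A = ln(1.061) / 0.24 = 0.0594 / 0.24 = 0.2476
A = e^0.2476 ≈ 1.281 mi²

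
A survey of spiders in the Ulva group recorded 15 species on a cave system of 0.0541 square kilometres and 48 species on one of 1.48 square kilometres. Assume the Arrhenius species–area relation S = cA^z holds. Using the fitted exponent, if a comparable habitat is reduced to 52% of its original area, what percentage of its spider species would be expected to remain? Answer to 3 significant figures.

z = ln(48/15) / ln(1.48/0.0541) = 1.1632 / 3.3090 = 0.3515
S_new/S_old = (A_new/A_old)^z = 0.52^0.3515 = exp(0.3515 × -0.6539) = 0.7946

79.5%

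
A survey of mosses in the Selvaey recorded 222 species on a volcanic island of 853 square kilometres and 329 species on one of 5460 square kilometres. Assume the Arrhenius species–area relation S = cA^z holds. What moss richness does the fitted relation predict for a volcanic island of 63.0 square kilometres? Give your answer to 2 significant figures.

130

z = ln(329/222) / ln(5460/853) = 0.3934 / 1.8564 = 0.2119
c = 222 / 853^0.2119 = 222 / 4.179 = 53.12
S₃ = 53.12 × 63^0.2119 = 53.12 × 2.406 ≈ 127.8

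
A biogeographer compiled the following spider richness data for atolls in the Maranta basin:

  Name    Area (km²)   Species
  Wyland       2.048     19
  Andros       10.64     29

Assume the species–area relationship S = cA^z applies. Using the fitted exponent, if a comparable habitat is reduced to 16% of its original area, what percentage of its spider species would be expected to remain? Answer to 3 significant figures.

62.5%

z = ln(29/19) / ln(10.64/2.048) = 0.4229 / 1.6478 = 0.2566
S_new/S_old = (A_new/A_old)^z = 0.16^0.2566 = exp(0.2566 × -1.8326) = 0.6248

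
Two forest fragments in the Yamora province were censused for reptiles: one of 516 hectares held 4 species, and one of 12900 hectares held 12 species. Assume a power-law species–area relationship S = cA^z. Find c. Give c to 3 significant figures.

z = ln(S₂/S₁) / ln(A₂/A₁) = ln(12/4) / ln(12900/516) = 1.0986 / 3.2189 = 0.3413
c = S₁ / A₁^z = 4 / 516^0.3413 = 4 / 8.43 = 0.4745

0.474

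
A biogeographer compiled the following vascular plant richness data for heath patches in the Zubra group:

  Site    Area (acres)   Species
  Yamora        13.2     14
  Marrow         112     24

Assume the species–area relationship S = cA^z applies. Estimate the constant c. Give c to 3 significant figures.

7.31

z = ln(S₂/S₁) / ln(A₂/A₁) = ln(24/14) / ln(112/13.2) = 0.5390 / 2.1383 = 0.2521
c = S₁ / A₁^z = 14 / 13.2^0.2521 = 14 / 1.916 = 7.306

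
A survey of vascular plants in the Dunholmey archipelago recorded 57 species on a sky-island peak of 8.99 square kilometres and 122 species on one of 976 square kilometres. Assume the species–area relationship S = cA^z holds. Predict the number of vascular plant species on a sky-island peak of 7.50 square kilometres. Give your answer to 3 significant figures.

55.3

z = ln(122/57) / ln(976/8.99) = 0.7610 / 4.6873 = 0.1623
c = 57 / 8.99^0.1623 = 57 / 1.428 = 39.91
S₃ = 39.91 × 7.5^0.1623 = 39.91 × 1.387 ≈ 55.35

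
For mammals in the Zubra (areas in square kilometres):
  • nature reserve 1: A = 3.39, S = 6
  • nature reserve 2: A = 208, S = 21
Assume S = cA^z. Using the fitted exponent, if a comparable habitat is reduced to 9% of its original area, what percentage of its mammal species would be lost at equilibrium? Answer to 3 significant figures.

z = ln(21/6) / ln(208/3.39) = 1.2528 / 4.1167 = 0.3043
S_new/S_old = (A_new/A_old)^z = 0.09^0.3043 = exp(0.3043 × -2.4079) = 0.4806
Fraction lost = 1 − 0.4806 = 0.5194

51.9%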